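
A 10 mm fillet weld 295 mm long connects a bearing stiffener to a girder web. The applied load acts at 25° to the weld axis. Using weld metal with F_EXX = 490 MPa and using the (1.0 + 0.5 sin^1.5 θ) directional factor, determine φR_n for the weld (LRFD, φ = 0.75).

φR_n ≈ 523 kN

t_e = 0.707 × 10 = 7.07 mm; A_we = 7.07 × 295 = 2086 mm².
Directional factor: 1.0 + 0.5 sin^1.5(25°) = 1.137.
F_nw = 0.6 × 490 × 1.137 = 334.4 MPa.
φR_n = 0.75 × 334.4 × 2086 × 10⁻³ = 523.1 kN.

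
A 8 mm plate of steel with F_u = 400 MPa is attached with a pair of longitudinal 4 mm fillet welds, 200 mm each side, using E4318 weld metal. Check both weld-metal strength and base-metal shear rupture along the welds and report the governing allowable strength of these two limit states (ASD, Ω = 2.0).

R_n/Ω ≈ 146 kN (weld metal governs)

E43XX → F_EXX = 430 MPa.
t_e = 0.707 × 4 = 2.828 mm; L = 400 mm.
Weld metal: R_n/Ω = (1/2.0) × 0.6 × 430 × 2.828 × 400 × 10⁻³ = 145.9 kN.
Base metal (shear rupture): R_n/Ω = (1/2.0) × 0.6 × 400 × 8 × 400 × 10⁻³ = 384 kN.
Governing: weld metal.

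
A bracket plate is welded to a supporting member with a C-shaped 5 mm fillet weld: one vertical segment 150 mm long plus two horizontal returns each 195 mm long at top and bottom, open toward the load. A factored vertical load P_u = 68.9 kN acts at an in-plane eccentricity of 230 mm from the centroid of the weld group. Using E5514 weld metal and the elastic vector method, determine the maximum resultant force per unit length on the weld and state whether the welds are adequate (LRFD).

E55XX → F_EXX = 550 MPa.
Total weld length L_w = 540 mm. Treat welds as unit-width lines.
Centroid: x̄ = 2×195×97.5 / 540 = 70.42 mm from the vertical weld.
Polar moment about centroid: J = I_x + I_y = [150³/12 + 2×195×75²] + [150×70.42² + 2(195³/12 + 195×27.08²)] = 4741000 mm³.
Direct shear f_v = P/L_w = 68.9×10³ / 540 = 127.6 N/mm (vertical).
Torsion M = P·e = 68.9×10³ × 230 = 15847000 N·mm.
Critical point at (x, y) = (124.6, 75) from centroid. f_tx = M·y/J = 250.7 N/mm; f_ty = M·x/J = 416.5 N/mm.
Resultant f_max = √[f_tx² + (f_v + f_ty)²] = √[250.7² + (127.6 + 416.5)²] = 599 N/mm.
Capacity per unit length: φr_n = 0.75 × 0.6 × 550 × (0.707 × 5) = 874.9 N/mm.
599 ≤ 874.9 → adequate.

f_max ≈ 599 N/mm; adequate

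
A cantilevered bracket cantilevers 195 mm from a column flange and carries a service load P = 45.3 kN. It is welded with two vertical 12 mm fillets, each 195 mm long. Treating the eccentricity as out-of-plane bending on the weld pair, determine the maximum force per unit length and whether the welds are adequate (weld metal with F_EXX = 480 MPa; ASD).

f_max ≈ 707 N/mm; adequate

L_w = 2 × 195 = 390 mm; section modulus (unit throat) S = 2 × L²/6 = 12680 mm².
Direct shear f_v = P/L_w = 45.3×10³/390 = 116.2 N/mm.
Moment M = P × e = 45.3×10³ × 195 = 8833500 N·mm; bending f_b = M/S = 696.9 N/mm.
f_max = √(f_v² + f_b²) = √(116.2² + 696.9²) = 706.5 N/mm.
r_n/Ω = (1/2.0) × 0.6 × 480 × (0.707 × 12) = 1222 N/mm → adequate.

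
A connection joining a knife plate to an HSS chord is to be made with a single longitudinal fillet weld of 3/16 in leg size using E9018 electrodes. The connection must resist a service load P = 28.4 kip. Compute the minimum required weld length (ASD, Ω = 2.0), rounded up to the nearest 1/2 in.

E90XX → F_EXX = 90 ksi.
Throat t_e = 0.707 × 0.1875 = 0.1326 in.
r_n/Ω = (0.6 × 90 × 0.1326) / 2.0 = 3.579 kip/in.
L_req = P / (r_n/Ω) = 28.4 / 3.579 = 7.935 in total.
Round up → use L = 8 in.

L = 8 in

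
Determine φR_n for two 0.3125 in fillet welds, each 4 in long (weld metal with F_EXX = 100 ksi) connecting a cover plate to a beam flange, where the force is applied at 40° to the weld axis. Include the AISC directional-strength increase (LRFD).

t_e = 0.707 × 0.3125 = 0.2209 in; A_we = 0.2209 × 8 = 1.767 in².
Directional factor: 1.0 + 0.5 sin^1.5(40°) = 1.258.
F_nw = 0.6 × 100 × 1.258 = 75.46 ksi.
φR_n = 0.75 × 75.46 × 1.767 = 100 kip.

φR_n ≈ 100 kip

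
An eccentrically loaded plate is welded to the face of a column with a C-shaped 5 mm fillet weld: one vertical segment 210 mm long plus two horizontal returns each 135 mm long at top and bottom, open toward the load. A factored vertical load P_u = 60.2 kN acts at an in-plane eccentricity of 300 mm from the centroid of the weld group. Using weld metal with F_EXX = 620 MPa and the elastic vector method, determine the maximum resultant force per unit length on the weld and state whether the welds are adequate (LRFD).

f_max ≈ 642 N/mm; adequate

Total weld length L_w = 480 mm. Treat welds as unit-width lines.
Centroid: x̄ = 2×135×67.5 / 480 = 37.97 mm from the vertical weld.
Polar moment about centroid: J = I_x + I_y = [210³/12 + 2×135×105²] + [210×37.97² + 2(135³/12 + 135×29.53²)] = 4697000 mm³.
Direct shear f_v = P/L_w = 60.2×10³ / 480 = 125.4 N/mm (vertical).
Torsion M = P·e = 60.2×10³ × 300 = 18060000 N·mm.
Critical point at (x, y) = (97.03, 105) from centroid. f_tx = M·y/J = 403.7 N/mm; f_ty = M·x/J = 373.1 N/mm.
Resultant f_max = √[f_tx² + (f_v + f_ty)²] = √[403.7² + (125.4 + 373.1)²] = 641.5 N/mm.
Capacity per unit length: φr_n = 0.75 × 0.6 × 620 × (0.707 × 5) = 986.3 N/mm.
641.5 ≤ 986.3 → adequate.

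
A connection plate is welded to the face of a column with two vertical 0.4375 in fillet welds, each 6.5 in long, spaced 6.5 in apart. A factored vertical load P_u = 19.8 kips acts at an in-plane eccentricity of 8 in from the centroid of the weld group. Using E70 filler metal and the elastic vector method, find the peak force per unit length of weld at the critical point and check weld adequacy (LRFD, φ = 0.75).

E70XX → F_EXX = 70 ksi.
Total weld length L_w = 13 in. Treat welds as unit-width lines.
Polar moment about centroid: J = 2[d³/12 + d(b/2)²] = 2[6.5³/12 + 6.5×3.25²] = 183.1 in³.
Direct shear f_v = P/L_w = 19.8 / 13 = 1.523 kip/in (vertical).
Torsion M = P·e = 19.8 × 8 = 158.4 kip·in.
Critical point at (x, y) = (3.25, 3.25) from centroid. f_tx = M·y/J = 2.812 kip/in; f_ty = M·x/J = 2.812 kip/in.
Resultant f_max = √[f_tx² + (f_v + f_ty)²] = √[2.812² + (1.523 + 2.812)²] = 5.167 kip/in.
Capacity per unit length: φr_n = 0.75 × 0.6 × 70 × (0.707 × 0.4375) = 9.743 kip/in.
5.167 ≤ 9.743 → adequate.

f_max ≈ 5.17 kip/in; adequate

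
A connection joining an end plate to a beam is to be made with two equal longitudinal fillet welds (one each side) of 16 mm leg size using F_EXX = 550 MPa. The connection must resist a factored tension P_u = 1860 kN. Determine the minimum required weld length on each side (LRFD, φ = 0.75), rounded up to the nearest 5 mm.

Throat t_e = 0.707 × 16 = 11.31 mm.
φr_n = 0.75 × 0.6 × 550 × 11.31 × 10⁻³ = 2.8 kN/mm.
L_req = P_u / φr_n = 1860 / 2.8 = 664.4 mm total.
Per side: 664.4 / 2 = 332.2 mm.
Round up → use L = 335 mm on each side.

L = 335 mm on each side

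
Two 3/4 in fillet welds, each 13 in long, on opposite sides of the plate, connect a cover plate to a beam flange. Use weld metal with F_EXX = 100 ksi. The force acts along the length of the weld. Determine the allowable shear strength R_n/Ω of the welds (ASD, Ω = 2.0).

R_n/Ω ≈ 414 kip

Effective throat t_e = 0.707 × 0.75 = 0.5302 in.
Total length L = 26 in; A_we = 0.5302 × 26 = 13.79 in².
F_nw = 0.6 F_EXX = 0.6 × 100 = 60 ksi.
R_n = 60 × 13.79 = 827.2 kip; R_n/Ω = 827.2/2.0 = 413.6 kip.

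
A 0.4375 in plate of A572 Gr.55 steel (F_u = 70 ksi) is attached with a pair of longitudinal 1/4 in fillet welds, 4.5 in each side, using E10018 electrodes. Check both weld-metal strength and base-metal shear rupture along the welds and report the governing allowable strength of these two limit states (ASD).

E100XX → F_EXX = 100 ksi.
t_e = 0.707 × 0.25 = 0.1767 in; L = 9 in.
Weld metal: R_n/Ω = (1/2.0) × 0.6 × 100 × 0.1767 × 9 = 47.72 kips.
Base metal (shear rupture): R_n/Ω = (1/2.0) × 0.6 × 70 × 0.4375 × 9 = 82.69 kips.
Governing: weld metal.

R_n/Ω ≈ 47.7 kips (weld metal governs)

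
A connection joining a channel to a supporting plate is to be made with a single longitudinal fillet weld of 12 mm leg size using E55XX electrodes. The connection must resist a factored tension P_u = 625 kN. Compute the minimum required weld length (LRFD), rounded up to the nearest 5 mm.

L = 300 mm

E55XX → F_EXX = 550 MPa.
Throat t_e = 0.707 × 12 = 8.484 mm.
φr_n = 0.75 × 0.6 × 550 × 8.484 × 10⁻³ = 2.1 kN/mm.
L_req = P_u / φr_n = 625 / 2.1 = 297.6 mm total.
Round up → use L = 300 mm.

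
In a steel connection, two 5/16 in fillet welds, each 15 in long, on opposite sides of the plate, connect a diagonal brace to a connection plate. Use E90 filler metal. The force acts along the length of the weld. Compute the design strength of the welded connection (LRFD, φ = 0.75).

E90XX → F_EXX = 90 ksi.
Effective throat t_e = 0.707 × 0.3125 = 0.2209 in.
Total length L = 30 in; A_we = 0.2209 × 30 = 6.628 in².
F_nw = 0.6 F_EXX = 0.6 × 90 = 54 ksi.
φR_n = 0.75 × 54 × 6.628 = 268.4 kips.

φR_n ≈ 268 kips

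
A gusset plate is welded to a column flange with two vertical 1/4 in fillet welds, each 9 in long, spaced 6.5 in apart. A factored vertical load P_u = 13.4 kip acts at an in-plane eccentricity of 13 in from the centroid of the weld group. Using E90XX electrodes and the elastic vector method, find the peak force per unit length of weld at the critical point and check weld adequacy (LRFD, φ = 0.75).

E90XX → F_EXX = 90 ksi.
Total weld length L_w = 18 in. Treat welds as unit-width lines.
Polar moment about centroid: J = 2[d³/12 + d(b/2)²] = 2[9³/12 + 9×3.25²] = 311.6 in³.
Direct shear f_v = P/L_w = 13.4 / 18 = 0.7444 kip/in (vertical).
Torsion M = P·e = 13.4 × 13 = 174.2 kip·in.
Critical point at (x, y) = (3.25, 4.5) from centroid. f_tx = M·y/J = 2.516 kip/in; f_ty = M·x/J = 1.817 kip/in.
Resultant f_max = √[f_tx² + (f_v + f_ty)²] = √[2.516² + (0.7444 + 1.817)²] = 3.59 kip/in.
Capacity per unit length: φr_n = 0.75 × 0.6 × 90 × (0.707 × 0.25) = 7.158 kip/in.
3.59 ≤ 7.158 → adequate.

f_max ≈ 3.59 kip/in; adequate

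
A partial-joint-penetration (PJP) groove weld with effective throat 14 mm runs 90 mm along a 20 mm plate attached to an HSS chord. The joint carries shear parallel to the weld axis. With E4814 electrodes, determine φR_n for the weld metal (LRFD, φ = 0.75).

E48XX → F_EXX = 480 MPa.
Effective throat (given) t_e = 14 mm.
A_we = 14 × 90 = 1260 mm².
F_nw = 0.6 F_EXX = 288 MPa.
φR_n = 0.75 × 288 × 1260 × 10⁻³ = 272.2 kN.

φR_n ≈ 272 kN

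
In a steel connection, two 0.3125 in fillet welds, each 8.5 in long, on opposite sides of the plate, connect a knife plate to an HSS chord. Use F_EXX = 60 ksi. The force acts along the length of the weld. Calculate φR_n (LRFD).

φR_n ≈ 101 kip

Effective throat t_e = 0.707 × 0.3125 = 0.2209 in.
Total length L = 17 in; A_we = 0.2209 × 17 = 3.756 in².
F_nw = 0.6 F_EXX = 0.6 × 60 = 36 ksi.
φR_n = 0.75 × 36 × 3.756 = 101.4 kip.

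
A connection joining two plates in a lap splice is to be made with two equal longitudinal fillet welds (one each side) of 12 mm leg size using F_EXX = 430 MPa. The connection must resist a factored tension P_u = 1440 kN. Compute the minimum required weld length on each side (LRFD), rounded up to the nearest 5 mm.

L = 440 mm on each side

Throat t_e = 0.707 × 12 = 8.484 mm.
φr_n = 0.75 × 0.6 × 430 × 8.484 × 10⁻³ = 1.642 kN/mm.
L_req = P_u / φr_n = 1440 / 1.642 = 877.2 mm total.
Per side: 877.2 / 2 = 438.6 mm.
Round up → use L = 440 mm on each side.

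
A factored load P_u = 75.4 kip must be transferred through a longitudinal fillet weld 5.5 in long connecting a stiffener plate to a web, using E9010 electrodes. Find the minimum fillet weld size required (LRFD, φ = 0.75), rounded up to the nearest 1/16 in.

w = 1/2 in

E90XX → F_EXX = 90 ksi.
Total weld length L = 5.5 in.
Required throat t_e = P_u / (φ × 0.6 F_EXX × L) = 75.4 / (0.75 × 0.6 × 90 × 5.5) = 0.3385 in.
Required leg w = t_e / 0.707 = 0.4788 in → use 1/2 in.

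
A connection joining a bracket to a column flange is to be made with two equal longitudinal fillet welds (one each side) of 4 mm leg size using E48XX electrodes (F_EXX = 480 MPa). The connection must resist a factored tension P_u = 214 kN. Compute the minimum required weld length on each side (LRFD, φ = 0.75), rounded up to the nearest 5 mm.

Throat t_e = 0.707 × 4 = 2.828 mm.
φr_n = 0.75 × 0.6 × 480 × 2.828 × 10⁻³ = 0.6108 kN/mm.
L_req = P_u / φr_n = 214 / 0.6108 = 350.3 mm total.
Per side: 350.3 / 2 = 175.2 mm.
Round up → use L = 180 mm on each side.

L = 180 mm on each side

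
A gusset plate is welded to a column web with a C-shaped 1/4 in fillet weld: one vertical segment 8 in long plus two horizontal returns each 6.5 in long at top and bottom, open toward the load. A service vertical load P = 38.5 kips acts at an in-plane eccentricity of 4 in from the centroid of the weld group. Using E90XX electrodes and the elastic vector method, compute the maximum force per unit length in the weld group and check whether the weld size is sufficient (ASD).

f_max ≈ 4.2 kip/in; adequate

E90XX → F_EXX = 90 ksi.
Total weld length L_w = 21 in. Treat welds as unit-width lines.
Centroid: x̄ = 2×6.5×3.25 / 21 = 2.012 in from the vertical weld.
Polar moment about centroid: J = I_x + I_y = [8³/12 + 2×6.5×4²] + [8×2.012² + 2(6.5³/12 + 6.5×1.238²)] = 348.7 in³.
Direct shear f_v = P/L_w = 38.5 / 21 = 1.833 kip/in (vertical).
Torsion M = P·e = 38.5 × 4 = 154 kip·in.
Critical point at (x, y) = (4.488, 4) from centroid. f_tx = M·y/J = 1.766 kip/in; f_ty = M·x/J = 1.982 kip/in.
Resultant f_max = √[f_tx² + (f_v + f_ty)²] = √[1.766² + (1.833 + 1.982)²] = 4.204 kip/in.
Capacity per unit length: r_n/Ω = (1/2.0) × 0.6 × 90 × (0.707 × 0.25) = 4.772 kip/in.
4.204 ≤ 4.772 → adequate.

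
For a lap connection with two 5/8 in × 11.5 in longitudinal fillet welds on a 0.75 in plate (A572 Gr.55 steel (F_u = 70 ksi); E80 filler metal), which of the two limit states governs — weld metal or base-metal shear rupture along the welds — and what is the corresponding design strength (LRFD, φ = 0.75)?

φR_n ≈ 366 kips (weld metal governs)

E80XX → F_EXX = 80 ksi.
t_e = 0.707 × 0.625 = 0.4419 in; L = 23 in.
Weld metal: φR_n = 0.75 × 0.6 × 80 × 0.4419 × 23 = 365.9 kips.
Base metal (shear rupture): φR_n = 0.75 × 0.6 × 70 × 0.75 × 23 = 543.4 kips.
Governing: weld metal.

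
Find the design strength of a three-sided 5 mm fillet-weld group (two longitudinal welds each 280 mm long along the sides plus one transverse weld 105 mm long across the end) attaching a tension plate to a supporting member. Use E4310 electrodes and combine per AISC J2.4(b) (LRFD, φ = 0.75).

E43XX → F_EXX = 430 MPa.
t_e = 0.707 × 5 = 3.535 mm.
R_nwl = 0.6 × 430 × 3.535 × 560 × 10⁻³ = 510.7 kN (longitudinal, 2 welds).
R_nwt = 0.6 × 430 × 3.535 × 105 × 10⁻³ = 95.76 kN (transverse, base value).
(i) R_nwl + R_nwt = 606.5 kN; (ii) 0.85 R_nwl + 1.5 R_nwt = 577.8 kN.
R_n = max = 606.5 kN [governs: (i)]; φR_n = 454.9 kN.

φR_n ≈ 455 kN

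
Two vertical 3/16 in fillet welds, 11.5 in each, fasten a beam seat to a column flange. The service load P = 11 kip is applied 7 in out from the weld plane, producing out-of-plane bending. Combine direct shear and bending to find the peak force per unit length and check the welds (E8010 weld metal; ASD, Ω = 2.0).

E80XX → F_EXX = 80 ksi.
L_w = 2 × 11.5 = 23 in; section modulus (unit throat) S = 2 × L²/6 = 44.08 in².
Direct shear f_v = P/L_w = 11/23 = 0.4783 kip/in.
Moment M = P × e = 11 × 7 = 77 kip·in; bending f_b = M/S = 1.747 kip/in.
f_max = √(f_v² + f_b²) = √(0.4783² + 1.747²) = 1.811 kip/in.
r_n/Ω = (1/2.0) × 0.6 × 80 × (0.707 × 0.1875) = 3.181 kip/in → adequate.

f_max ≈ 1.81 kip/in; adequate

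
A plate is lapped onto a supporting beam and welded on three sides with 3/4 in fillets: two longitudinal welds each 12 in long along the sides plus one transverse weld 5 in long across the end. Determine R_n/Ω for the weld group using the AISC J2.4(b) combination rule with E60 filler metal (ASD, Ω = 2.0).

E60XX → F_EXX = 60 ksi.
t_e = 0.707 × 0.75 = 0.5302 in.
R_nwl = 0.6 × 60 × 0.5302 × 24 = 458.1 kips (longitudinal, 2 welds).
R_nwt = 0.6 × 60 × 0.5302 × 5 = 95.44 kips (transverse, base value).
(i) R_nwl + R_nwt = 553.6 kips; (ii) 0.85 R_nwl + 1.5 R_nwt = 532.6 kips.
R_n = max = 553.6 kips [governs: (i)]; R_n/Ω = 276.8 kips.

R_n/Ω ≈ 277 kips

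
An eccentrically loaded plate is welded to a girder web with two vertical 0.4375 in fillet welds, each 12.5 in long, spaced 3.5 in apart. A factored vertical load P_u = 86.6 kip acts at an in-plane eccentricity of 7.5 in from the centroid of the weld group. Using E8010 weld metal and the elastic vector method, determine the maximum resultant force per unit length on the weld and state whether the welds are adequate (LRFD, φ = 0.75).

E80XX → F_EXX = 80 ksi.
Total weld length L_w = 25 in. Treat welds as unit-width lines.
Polar moment about centroid: J = 2[d³/12 + d(b/2)²] = 2[12.5³/12 + 12.5×1.75²] = 402.1 in³.
Direct shear f_v = P/L_w = 86.6 / 25 = 3.464 kip/in (vertical).
Torsion M = P·e = 86.6 × 7.5 = 649.5 kip·in.
Critical point at (x, y) = (1.75, 6.25) from centroid. f_tx = M·y/J = 10.1 kip/in; f_ty = M·x/J = 2.827 kip/in.
Resultant f_max = √[f_tx² + (f_v + f_ty)²] = √[10.1² + (3.464 + 2.827)²] = 11.9 kip/in.
Capacity per unit length: φr_n = 0.75 × 0.6 × 80 × (0.707 × 0.4375) = 11.14 kip/in.
11.9 > 11.14 → NOT adequate.

f_max ≈ 11.9 kip/in; NOT adequate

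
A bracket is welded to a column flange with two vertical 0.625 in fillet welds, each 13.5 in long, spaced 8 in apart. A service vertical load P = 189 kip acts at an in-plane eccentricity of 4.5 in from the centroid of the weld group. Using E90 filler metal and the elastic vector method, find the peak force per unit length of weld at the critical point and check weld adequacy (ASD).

E90XX → F_EXX = 90 ksi.
Total weld length L_w = 27 in. Treat welds as unit-width lines.
Polar moment about centroid: J = 2[d³/12 + d(b/2)²] = 2[13.5³/12 + 13.5×4²] = 842.1 in³.
Direct shear f_v = P/L_w = 189 / 27 = 7 kip/in (vertical).
Torsion M = P·e = 189 × 4.5 = 850.5 kip·in.
Critical point at (x, y) = (4, 6.75) from centroid. f_tx = M·y/J = 6.818 kip/in; f_ty = M·x/J = 4.04 kip/in.
Resultant f_max = √[f_tx² + (f_v + f_ty)²] = √[6.818² + (7 + 4.04)²] = 12.98 kip/in.
Capacity per unit length: r_n/Ω = (1/2.0) × 0.6 × 90 × (0.707 × 0.625) = 11.93 kip/in.
12.98 > 11.93 → NOT adequate.

f_max ≈ 13 kip/in; NOT adequate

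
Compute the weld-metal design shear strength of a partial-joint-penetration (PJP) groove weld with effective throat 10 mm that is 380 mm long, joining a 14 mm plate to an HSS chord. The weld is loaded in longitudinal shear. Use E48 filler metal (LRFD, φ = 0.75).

E48XX → F_EXX = 480 MPa.
Effective throat (given) t_e = 10 mm.
A_we = 10 × 380 = 3800 mm².
F_nw = 0.6 F_EXX = 288 MPa.
φR_n = 0.75 × 288 × 3800 × 10⁻³ = 820.8 kN.

φR_n ≈ 821 kN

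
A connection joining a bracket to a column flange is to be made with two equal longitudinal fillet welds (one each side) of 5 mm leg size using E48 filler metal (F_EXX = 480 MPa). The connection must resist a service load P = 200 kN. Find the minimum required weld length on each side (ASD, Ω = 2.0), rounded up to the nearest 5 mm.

Throat t_e = 0.707 × 5 = 3.535 mm.
r_n/Ω = (0.6 × 480 × 3.535) / 2.0 = 509 N/mm = 0.509 kN/mm.
L_req = P / (r_n/Ω) = 200 / 0.509 = 392.9 mm total.
Per side: 392.9 / 2 = 196.4 mm.
Round up → use L = 200 mm on each side.

L = 200 mm on each side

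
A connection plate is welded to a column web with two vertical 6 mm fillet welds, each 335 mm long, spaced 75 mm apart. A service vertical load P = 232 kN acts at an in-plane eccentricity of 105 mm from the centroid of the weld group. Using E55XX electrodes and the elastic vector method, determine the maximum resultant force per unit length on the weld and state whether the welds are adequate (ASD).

f_max ≈ 738 N/mm; NOT adequate

E55XX → F_EXX = 550 MPa.
Total weld length L_w = 670 mm. Treat welds as unit-width lines.
Polar moment about centroid: J = 2[d³/12 + d(b/2)²] = 2[335³/12 + 335×37.5²] = 7208000 mm³.
Direct shear f_v = P/L_w = 232×10³ / 670 = 346.3 N/mm (vertical).
Torsion M = P·e = 232×10³ × 105 = 24360000 N·mm.
Critical point at (x, y) = (37.5, 167.5) from centroid. f_tx = M·y/J = 566.1 N/mm; f_ty = M·x/J = 126.7 N/mm.
Resultant f_max = √[f_tx² + (f_v + f_ty)²] = √[566.1² + (346.3 + 126.7)²] = 737.7 N/mm.
Capacity per unit length: r_n/Ω = (1/2.0) × 0.6 × 550 × (0.707 × 6) = 699.9 N/mm.
737.7 > 699.9 → NOT adequate.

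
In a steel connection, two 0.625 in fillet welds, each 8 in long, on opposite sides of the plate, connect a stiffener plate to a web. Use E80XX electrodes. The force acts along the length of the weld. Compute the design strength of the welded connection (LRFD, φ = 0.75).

E80XX → F_EXX = 80 ksi.
Effective throat t_e = 0.707 × 0.625 = 0.4419 in.
Total length L = 16 in; A_we = 0.4419 × 16 = 7.07 in².
F_nw = 0.6 F_EXX = 0.6 × 80 = 48 ksi.
φR_n = 0.75 × 48 × 7.07 = 254.5 kips.

φR_n ≈ 255 kips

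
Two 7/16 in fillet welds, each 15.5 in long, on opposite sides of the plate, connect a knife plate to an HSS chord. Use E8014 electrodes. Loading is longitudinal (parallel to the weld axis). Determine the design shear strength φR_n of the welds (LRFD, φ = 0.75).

φR_n ≈ 345 kip

E80XX → F_EXX = 80 ksi.
Effective throat t_e = 0.707 × 0.4375 = 0.3093 in.
Total length L = 31 in; A_we = 0.3093 × 31 = 9.589 in².
F_nw = 0.6 F_EXX = 0.6 × 80 = 48 ksi.
φR_n = 0.75 × 48 × 9.589 = 345.2 kip.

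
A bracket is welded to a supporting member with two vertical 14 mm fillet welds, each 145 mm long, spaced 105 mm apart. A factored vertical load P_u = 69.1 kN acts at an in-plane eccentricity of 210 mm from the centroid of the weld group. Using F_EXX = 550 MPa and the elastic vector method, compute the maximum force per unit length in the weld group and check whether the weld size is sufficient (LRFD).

f_max ≈ 1150 N/mm; adequate

Total weld length L_w = 290 mm. Treat welds as unit-width lines.
Polar moment about centroid: J = 2[d³/12 + d(b/2)²] = 2[145³/12 + 145×52.5²] = 1307000 mm³.
Direct shear f_v = P/L_w = 69.1×10³ / 290 = 238.3 N/mm (vertical).
Torsion M = P·e = 69.1×10³ × 210 = 14511000 N·mm.
Critical point at (x, y) = (52.5, 72.5) from centroid. f_tx = M·y/J = 804.7 N/mm; f_ty = M·x/J = 582.7 N/mm.
Resultant f_max = √[f_tx² + (f_v + f_ty)²] = √[804.7² + (238.3 + 582.7)²] = 1150 N/mm.
Capacity per unit length: φr_n = 0.75 × 0.6 × 550 × (0.707 × 14) = 2450 N/mm.
1150 ≤ 2450 → adequate.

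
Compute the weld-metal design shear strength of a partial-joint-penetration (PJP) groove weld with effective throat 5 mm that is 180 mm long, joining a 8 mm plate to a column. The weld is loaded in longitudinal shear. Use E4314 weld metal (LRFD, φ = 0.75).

E43XX → F_EXX = 430 MPa.
Effective throat (given) t_e = 5 mm.
A_we = 5 × 180 = 900 mm².
F_nw = 0.6 F_EXX = 258 MPa.
φR_n = 0.75 × 258 × 900 × 10⁻³ = 174.2 kN.

φR_n ≈ 174 kN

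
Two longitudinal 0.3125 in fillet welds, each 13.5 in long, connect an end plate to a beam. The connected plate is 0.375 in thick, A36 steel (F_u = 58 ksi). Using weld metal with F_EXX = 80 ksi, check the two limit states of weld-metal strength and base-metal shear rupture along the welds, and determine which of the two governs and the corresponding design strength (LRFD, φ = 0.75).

t_e = 0.707 × 0.3125 = 0.2209 in; L = 27 in.
Weld metal: φR_n = 0.75 × 0.6 × 80 × 0.2209 × 27 = 214.8 kip.
Base metal (shear rupture): φR_n = 0.75 × 0.6 × 58 × 0.375 × 27 = 264.3 kip.
Governing: weld metal.

φR_n ≈ 215 kip (weld metal governs)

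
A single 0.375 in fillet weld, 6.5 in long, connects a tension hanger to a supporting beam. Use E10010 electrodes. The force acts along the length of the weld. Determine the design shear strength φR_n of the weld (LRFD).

E100XX → F_EXX = 100 ksi.
Effective throat t_e = 0.707 × 0.375 = 0.2651 in.
Total length L = 6.5 in; A_we = 0.2651 × 6.5 = 1.723 in².
F_nw = 0.6 F_EXX = 0.6 × 100 = 60 ksi.
φR_n = 0.75 × 60 × 1.723 = 77.55 kip.

φR_n ≈ 77.5 kip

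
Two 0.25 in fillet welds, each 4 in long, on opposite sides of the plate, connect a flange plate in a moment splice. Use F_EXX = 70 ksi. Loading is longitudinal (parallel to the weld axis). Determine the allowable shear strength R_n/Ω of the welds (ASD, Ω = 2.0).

Effective throat t_e = 0.707 × 0.25 = 0.1767 in.
Total length L = 8 in; A_we = 0.1767 × 8 = 1.414 in².
F_nw = 0.6 F_EXX = 0.6 × 70 = 42 ksi.
R_n = 42 × 1.414 = 59.39 kips; R_n/Ω = 59.39/2.0 = 29.69 kips.

R_n/Ω ≈ 29.7 kips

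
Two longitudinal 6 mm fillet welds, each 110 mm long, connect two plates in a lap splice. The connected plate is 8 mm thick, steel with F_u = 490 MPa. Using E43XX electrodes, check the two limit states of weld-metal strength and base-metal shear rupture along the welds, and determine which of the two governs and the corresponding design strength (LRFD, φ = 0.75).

E43XX → F_EXX = 430 MPa.
t_e = 0.707 × 6 = 4.242 mm; L = 220 mm.
Weld metal: φR_n = 0.75 × 0.6 × 430 × 4.242 × 220 × 10⁻³ = 180.6 kN.
Base metal (shear rupture): φR_n = 0.75 × 0.6 × 490 × 8 × 220 × 10⁻³ = 388.1 kN.
Governing: weld metal.

φR_n ≈ 181 kN (weld metal governs)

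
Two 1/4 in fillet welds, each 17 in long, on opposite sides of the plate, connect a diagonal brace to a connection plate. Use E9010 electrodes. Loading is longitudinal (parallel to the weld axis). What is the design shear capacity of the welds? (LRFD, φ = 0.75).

E90XX → F_EXX = 90 ksi.
Effective throat t_e = 0.707 × 0.25 = 0.1767 in.
Total length L = 34 in; A_we = 0.1767 × 34 = 6.01 in².
F_nw = 0.6 F_EXX = 0.6 × 90 = 54 ksi.
φR_n = 0.75 × 54 × 6.01 = 243.4 kips.

φR_n ≈ 243 kips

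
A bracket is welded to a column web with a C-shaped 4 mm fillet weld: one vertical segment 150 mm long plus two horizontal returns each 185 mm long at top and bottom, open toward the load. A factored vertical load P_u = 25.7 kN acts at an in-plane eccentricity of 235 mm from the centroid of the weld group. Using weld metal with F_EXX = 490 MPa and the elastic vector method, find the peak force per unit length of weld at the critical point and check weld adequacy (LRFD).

f_max ≈ 240 N/mm; adequate

Total weld length L_w = 520 mm. Treat welds as unit-width lines.
Centroid: x̄ = 2×185×92.5 / 520 = 65.82 mm from the vertical weld.
Polar moment about centroid: J = I_x + I_y = [150³/12 + 2×185×75²] + [150×65.82² + 2(185³/12 + 185×26.68²)] = 4331000 mm³.
Direct shear f_v = P/L_w = 25.7×10³ / 520 = 49.42 N/mm (vertical).
Torsion M = P·e = 25.7×10³ × 235 = 6039500 N·mm.
Critical point at (x, y) = (119.2, 75) from centroid. f_tx = M·y/J = 104.6 N/mm; f_ty = M·x/J = 166.2 N/mm.
Resultant f_max = √[f_tx² + (f_v + f_ty)²] = √[104.6² + (49.42 + 166.2)²] = 239.6 N/mm.
Capacity per unit length: φr_n = 0.75 × 0.6 × 490 × (0.707 × 4) = 623.6 N/mm.
239.6 ≤ 623.6 → adequate.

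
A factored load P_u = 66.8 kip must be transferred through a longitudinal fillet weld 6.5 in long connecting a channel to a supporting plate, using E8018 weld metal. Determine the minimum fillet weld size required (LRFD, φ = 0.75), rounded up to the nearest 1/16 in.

E80XX → F_EXX = 80 ksi.
Total weld length L = 6.5 in.
Required throat t_e = P_u / (φ × 0.6 F_EXX × L) = 66.8 / (0.75 × 0.6 × 80 × 6.5) = 0.2855 in.
Required leg w = t_e / 0.707 = 0.4038 in → use 7/16 in.

w = 7/16 in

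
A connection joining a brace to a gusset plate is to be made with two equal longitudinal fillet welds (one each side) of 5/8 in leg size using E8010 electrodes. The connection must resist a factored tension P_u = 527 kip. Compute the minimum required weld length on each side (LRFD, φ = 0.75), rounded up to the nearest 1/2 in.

L = 17 in on each side

E80XX → F_EXX = 80 ksi.
Throat t_e = 0.707 × 0.625 = 0.4419 in.
φr_n = 0.75 × 0.6 × 80 × 0.4419 = 15.91 kip/in.
L_req = P_u / φr_n = 527 / 15.91 = 33.13 in total.
Per side: 33.13 / 2 = 16.56 in.
Round up → use L = 17 in on each side.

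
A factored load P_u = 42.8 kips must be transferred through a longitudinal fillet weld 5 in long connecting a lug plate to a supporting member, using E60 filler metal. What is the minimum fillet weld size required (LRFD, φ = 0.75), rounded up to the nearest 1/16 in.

E60XX → F_EXX = 60 ksi.
Total weld length L = 5 in.
Required throat t_e = P_u / (φ × 0.6 F_EXX × L) = 42.8 / (0.75 × 0.6 × 60 × 5) = 0.317 in.
Required leg w = t_e / 0.707 = 0.4484 in → use 1/2 in.

w = 1/2 in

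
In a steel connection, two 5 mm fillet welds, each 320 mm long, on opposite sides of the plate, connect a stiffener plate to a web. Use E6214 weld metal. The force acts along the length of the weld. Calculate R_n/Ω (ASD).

E62XX → F_EXX = 620 MPa.
Effective throat t_e = 0.707 × 5 = 3.535 mm.
Total length L = 640 mm; A_we = 3.535 × 640 = 2262 mm².
F_nw = 0.6 F_EXX = 0.6 × 620 = 372 MPa.
R_n = 372 × 2262 × 10⁻³ = 841.6 kN; R_n/Ω = 841.6/2.0 = 420.8 kN.

R_n/Ω ≈ 421 kN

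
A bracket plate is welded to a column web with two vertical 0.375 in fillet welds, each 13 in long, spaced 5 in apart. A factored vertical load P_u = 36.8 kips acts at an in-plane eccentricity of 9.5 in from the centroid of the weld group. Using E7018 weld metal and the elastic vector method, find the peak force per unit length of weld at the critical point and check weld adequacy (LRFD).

E70XX → F_EXX = 70 ksi.
Total weld length L_w = 26 in. Treat welds as unit-width lines.
Polar moment about centroid: J = 2[d³/12 + d(b/2)²] = 2[13³/12 + 13×2.5²] = 528.7 in³.
Direct shear f_v = P/L_w = 36.8 / 26 = 1.415 kip/in (vertical).
Torsion M = P·e = 36.8 × 9.5 = 349.6 kip·in.
Critical point at (x, y) = (2.5, 6.5) from centroid. f_tx = M·y/J = 4.298 kip/in; f_ty = M·x/J = 1.653 kip/in.
Resultant f_max = √[f_tx² + (f_v + f_ty)²] = √[4.298² + (1.415 + 1.653)²] = 5.281 kip/in.
Capacity per unit length: φr_n = 0.75 × 0.6 × 70 × (0.707 × 0.375) = 8.351 kip/in.
5.281 ≤ 8.351 → adequate.

f_max ≈ 5.28 kip/in; adequate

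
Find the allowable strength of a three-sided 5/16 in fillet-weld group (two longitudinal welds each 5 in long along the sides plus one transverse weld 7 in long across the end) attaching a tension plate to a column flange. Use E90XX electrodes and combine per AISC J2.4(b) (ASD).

R_n/Ω ≈ 113 kip

E90XX → F_EXX = 90 ksi.
t_e = 0.707 × 0.3125 = 0.2209 in.
R_nwl = 0.6 × 90 × 0.2209 × 10 = 119.3 kip (longitudinal, 2 welds).
R_nwt = 0.6 × 90 × 0.2209 × 7 = 83.51 kip (transverse, base value).
(i) R_nwl + R_nwt = 202.8 kip; (ii) 0.85 R_nwl + 1.5 R_nwt = 226.7 kip.
R_n = max = 226.7 kip [governs: (ii)]; R_n/Ω = 113.3 kip.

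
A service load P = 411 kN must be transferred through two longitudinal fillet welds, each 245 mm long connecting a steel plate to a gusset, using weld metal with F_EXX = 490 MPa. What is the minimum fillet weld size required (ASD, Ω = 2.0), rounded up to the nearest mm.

w = 9 mm

Total weld length L = 490 mm.
Required throat t_e = P × Ω / (0.6 F_EXX × L) = 411 × 2.0 / (0.6 × 490 × 490 × 10⁻³) = 5.706 mm.
Required leg w = t_e / 0.707 = 8.071 mm → use 9 mm.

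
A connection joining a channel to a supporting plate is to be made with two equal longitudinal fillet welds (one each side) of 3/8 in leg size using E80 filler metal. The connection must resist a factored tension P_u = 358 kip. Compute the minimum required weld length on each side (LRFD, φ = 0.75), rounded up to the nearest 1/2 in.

E80XX → F_EXX = 80 ksi.
Throat t_e = 0.707 × 0.375 = 0.2651 in.
φr_n = 0.75 × 0.6 × 80 × 0.2651 = 9.544 kip/in.
L_req = P_u / φr_n = 358 / 9.544 = 37.51 in total.
Per side: 37.51 / 2 = 18.75 in.
Round up → use L = 19 in on each side.

L = 19 in on each side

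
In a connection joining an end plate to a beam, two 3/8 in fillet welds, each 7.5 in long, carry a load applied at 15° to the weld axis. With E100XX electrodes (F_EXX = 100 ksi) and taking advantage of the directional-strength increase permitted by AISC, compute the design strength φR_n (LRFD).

t_e = 0.707 × 0.375 = 0.2651 in; A_we = 0.2651 × 15 = 3.977 in².
Directional factor: 1.0 + 0.5 sin^1.5(15°) = 1.066.
F_nw = 0.6 × 100 × 1.066 = 63.95 ksi.
φR_n = 0.75 × 63.95 × 3.977 = 190.7 kips.

φR_n ≈ 191 kips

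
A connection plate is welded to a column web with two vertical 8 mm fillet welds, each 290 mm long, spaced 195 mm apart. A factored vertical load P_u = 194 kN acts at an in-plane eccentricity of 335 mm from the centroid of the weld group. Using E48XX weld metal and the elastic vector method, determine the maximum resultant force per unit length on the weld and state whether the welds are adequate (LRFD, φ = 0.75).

f_max ≈ 1400 N/mm; NOT adequate

E48XX → F_EXX = 480 MPa.
Total weld length L_w = 580 mm. Treat welds as unit-width lines.
Polar moment about centroid: J = 2[d³/12 + d(b/2)²] = 2[290³/12 + 290×97.5²] = 9578000 mm³.
Direct shear f_v = P/L_w = 194×10³ / 580 = 334.5 N/mm (vertical).
Torsion M = P·e = 194×10³ × 335 = 64990000 N·mm.
Critical point at (x, y) = (97.5, 145) from centroid. f_tx = M·y/J = 983.8 N/mm; f_ty = M·x/J = 661.5 N/mm.
Resultant f_max = √[f_tx² + (f_v + f_ty)²] = √[983.8² + (334.5 + 661.5)²] = 1400 N/mm.
Capacity per unit length: φr_n = 0.75 × 0.6 × 480 × (0.707 × 8) = 1222 N/mm.
1400 > 1222 → NOT adequate.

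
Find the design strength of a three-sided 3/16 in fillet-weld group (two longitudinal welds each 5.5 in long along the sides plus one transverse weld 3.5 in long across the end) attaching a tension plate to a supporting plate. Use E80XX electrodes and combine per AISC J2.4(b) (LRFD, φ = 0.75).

E80XX → F_EXX = 80 ksi.
t_e = 0.707 × 0.1875 = 0.1326 in.
R_nwl = 0.6 × 80 × 0.1326 × 11 = 69.99 kip (longitudinal, 2 welds).
R_nwt = 0.6 × 80 × 0.1326 × 3.5 = 22.27 kip (transverse, base value).
(i) R_nwl + R_nwt = 92.26 kip; (ii) 0.85 R_nwl + 1.5 R_nwt = 92.9 kip.
R_n = max = 92.9 kip [governs: (ii)]; φR_n = 69.67 kip.

φR_n ≈ 69.7 kip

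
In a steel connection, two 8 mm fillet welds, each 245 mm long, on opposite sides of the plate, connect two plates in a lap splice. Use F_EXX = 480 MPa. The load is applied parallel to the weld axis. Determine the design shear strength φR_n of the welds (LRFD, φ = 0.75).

φR_n ≈ 599 kN

Effective throat t_e = 0.707 × 8 = 5.656 mm.
Total length L = 490 mm; A_we = 5.656 × 490 = 2771 mm².
F_nw = 0.6 F_EXX = 0.6 × 480 = 288 MPa.
φR_n = 0.75 × 288 × 2771 × 10⁻³ = 598.6 kN.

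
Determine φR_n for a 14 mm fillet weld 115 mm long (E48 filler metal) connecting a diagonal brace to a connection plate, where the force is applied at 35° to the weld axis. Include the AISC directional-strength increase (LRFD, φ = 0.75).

φR_n ≈ 299 kN

E48XX → F_EXX = 480 MPa.
t_e = 0.707 × 14 = 9.898 mm; A_we = 9.898 × 115 = 1138 mm².
Directional factor: 1.0 + 0.5 sin^1.5(35°) = 1.217.
F_nw = 0.6 × 480 × 1.217 = 350.6 MPa.
φR_n = 0.75 × 350.6 × 1138 × 10⁻³ = 299.3 kN.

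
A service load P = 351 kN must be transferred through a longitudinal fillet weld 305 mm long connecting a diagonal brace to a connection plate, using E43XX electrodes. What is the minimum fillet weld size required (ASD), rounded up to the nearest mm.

E43XX → F_EXX = 430 MPa.
Total weld length L = 305 mm.
Required throat t_e = P × Ω / (0.6 F_EXX × L) = 351 × 2.0 / (0.6 × 430 × 305 × 10⁻³) = 8.921 mm.
Required leg w = t_e / 0.707 = 12.62 mm → use 13 mm.

w = 13 mm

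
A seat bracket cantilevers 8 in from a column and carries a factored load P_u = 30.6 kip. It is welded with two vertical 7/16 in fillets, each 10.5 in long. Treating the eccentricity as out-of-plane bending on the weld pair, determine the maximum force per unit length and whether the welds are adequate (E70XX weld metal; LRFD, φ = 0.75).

f_max ≈ 6.82 kip/in; adequate

E70XX → F_EXX = 70 ksi.
L_w = 2 × 10.5 = 21 in; section modulus (unit throat) S = 2 × L²/6 = 36.75 in².
Direct shear f_v = P/L_w = 30.6/21 = 1.457 kip/in.
Moment M = P × e = 30.6 × 8 = 244.8 kip·in; bending f_b = M/S = 6.661 kip/in.
f_max = √(f_v² + f_b²) = √(1.457² + 6.661²) = 6.819 kip/in.
φr_n = 0.75 × 0.6 × 70 × (0.707 × 0.4375) = 9.743 kip/in → adequate.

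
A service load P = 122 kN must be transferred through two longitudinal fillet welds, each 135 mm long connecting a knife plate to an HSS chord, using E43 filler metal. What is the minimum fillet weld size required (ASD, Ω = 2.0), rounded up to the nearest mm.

E43XX → F_EXX = 430 MPa.
Total weld length L = 270 mm.
Required throat t_e = P × Ω / (0.6 F_EXX × L) = 122 × 2.0 / (0.6 × 430 × 270 × 10⁻³) = 3.503 mm.
Required leg w = t_e / 0.707 = 4.954 mm → use 5 mm.

w = 5 mm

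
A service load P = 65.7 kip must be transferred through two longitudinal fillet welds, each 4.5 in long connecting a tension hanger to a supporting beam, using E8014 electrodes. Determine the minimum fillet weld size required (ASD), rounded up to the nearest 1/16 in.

E80XX → F_EXX = 80 ksi.
Total weld length L = 9 in.
Required throat t_e = P × Ω / (0.6 F_EXX × L) = 65.7 × 2.0 / (0.6 × 80 × 9) = 0.3042 in.
Required leg w = t_e / 0.707 = 0.4302 in → use 7/16 in.

w = 7/16 in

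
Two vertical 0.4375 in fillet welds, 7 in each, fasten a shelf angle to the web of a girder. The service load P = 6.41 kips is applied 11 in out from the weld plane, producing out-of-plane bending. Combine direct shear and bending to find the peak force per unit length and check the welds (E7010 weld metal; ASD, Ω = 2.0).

f_max ≈ 4.34 kip/in; adequate

E70XX → F_EXX = 70 ksi.
L_w = 2 × 7 = 14 in; section modulus (unit throat) S = 2 × L²/6 = 16.33 in².
Direct shear f_v = P/L_w = 6.41/14 = 0.4579 kip/in.
Moment M = P × e = 6.41 × 11 = 70.51 kip·in; bending f_b = M/S = 4.317 kip/in.
f_max = √(f_v² + f_b²) = √(0.4579² + 4.317²) = 4.341 kip/in.
r_n/Ω = (1/2.0) × 0.6 × 70 × (0.707 × 0.4375) = 6.496 kip/in → adequate.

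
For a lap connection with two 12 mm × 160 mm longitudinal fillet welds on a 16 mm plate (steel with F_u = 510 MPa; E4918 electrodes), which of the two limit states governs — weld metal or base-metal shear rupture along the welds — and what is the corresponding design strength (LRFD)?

φR_n ≈ 599 kN (weld metal governs)

E49XX → F_EXX = 490 MPa.
t_e = 0.707 × 12 = 8.484 mm; L = 320 mm.
Weld metal: φR_n = 0.75 × 0.6 × 490 × 8.484 × 320 × 10⁻³ = 598.6 kN.
Base metal (shear rupture): φR_n = 0.75 × 0.6 × 510 × 16 × 320 × 10⁻³ = 1175 kN.
Governing: weld metal.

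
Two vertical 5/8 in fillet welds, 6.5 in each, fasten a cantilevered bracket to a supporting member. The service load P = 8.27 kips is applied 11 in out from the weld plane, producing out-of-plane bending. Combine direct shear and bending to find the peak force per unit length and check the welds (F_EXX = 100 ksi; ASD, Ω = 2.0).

f_max ≈ 6.49 kip/in; adequate

L_w = 2 × 6.5 = 13 in; section modulus (unit throat) S = 2 × L²/6 = 14.08 in².
Direct shear f_v = P/L_w = 8.27/13 = 0.6362 kip/in.
Moment M = P × e = 8.27 × 11 = 90.97 kip·in; bending f_b = M/S = 6.459 kip/in.
f_max = √(f_v² + f_b²) = √(0.6362² + 6.459²) = 6.491 kip/in.
r_n/Ω = (1/2.0) × 0.6 × 100 × (0.707 × 0.625) = 13.26 kip/in → adequate.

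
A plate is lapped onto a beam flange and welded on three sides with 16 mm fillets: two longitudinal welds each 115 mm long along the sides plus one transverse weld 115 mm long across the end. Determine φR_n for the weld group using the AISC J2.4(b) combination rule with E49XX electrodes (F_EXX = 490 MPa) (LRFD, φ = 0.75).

t_e = 0.707 × 16 = 11.31 mm.
R_nwl = 0.6 × 490 × 11.31 × 230 × 10⁻³ = 764.9 kN (longitudinal, 2 welds).
R_nwt = 0.6 × 490 × 11.31 × 115 × 10⁻³ = 382.5 kN (transverse, base value).
(i) R_nwl + R_nwt = 1147 kN; (ii) 0.85 R_nwl + 1.5 R_nwt = 1224 kN.
R_n = max = 1224 kN [governs: (ii)]; φR_n = 917.9 kN.

φR_n ≈ 918 kN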